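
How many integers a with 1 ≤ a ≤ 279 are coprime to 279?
180

The number of a ∈ {1, ..., 279} with gcd(a, 279) = 1 is by definition Euler's totient φ(279). φ is multiplicative, with φ(p^e) = p^e − p^(e−1). Factorise 279 = 3^2 · 31. Then
  φ(279) = (3^2 − 3^1) · (31 − 1) = 6 · 30 = 180.
So there are 180 such integers.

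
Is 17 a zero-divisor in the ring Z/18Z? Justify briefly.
gcd(17, 18) = 1, so 17 is a unit in Z/18Z (it has a multiplicative inverse). A unit cannot be a zero-divisor: if 17·b ≡ 0 then multiplying both sides by 17^(−1) gives b ≡ 0. So 17 is not a zero-divisor.

Final answer: NO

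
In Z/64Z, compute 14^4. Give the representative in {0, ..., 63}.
16

Use repeated squaring. Binary(4) = 100. Walk through the bits of the exponent 4 left-to-right: at each bit after the leading one, square the running value, then multiply by 14 if the bit is 1 (always reducing mod 64):
  bit 1 = 1 (leading): start with 14.
  bit 2 = 0: square 14^2 = 196 ≡ 4 (mod 64).
  bit 3 = 0: square 4^2 = 16 (mod 64).
Final value: 14^4 ≡ 16 (mod 64).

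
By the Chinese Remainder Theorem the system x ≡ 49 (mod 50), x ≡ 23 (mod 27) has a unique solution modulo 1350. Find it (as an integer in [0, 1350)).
x ≡ 1049 (mod 1350); the representative in [0, 1350) is 1049

The moduli 50, 27 are pairwise coprime, so by the CRT there is a unique solution mod 50·27 = 1350.
Solve by successive substitution. Start with x ≡ 49 (mod 50).
  Combine with x ≡ 23 (mod 27): write x = 49 + 50·t and require 49 + 50·t ≡ 23 (mod 27), i.e. 50·t ≡ 23 − 49 ≡ 1 (mod 27). Since 50^(−1) ≡ 20 (mod 27) (50 ≡ 23 (mod 27)), t ≡ 20·1 ≡ 20 (mod 27). So x ≡ 49 + 50·20 = 1049 (mod 1350).
Unique solution in [0, 1350): x = 1049.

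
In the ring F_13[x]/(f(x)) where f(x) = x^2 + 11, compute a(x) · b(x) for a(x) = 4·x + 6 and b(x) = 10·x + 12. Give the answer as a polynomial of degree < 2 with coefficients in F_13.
Multiply as integer polynomials: a · b = 40·x^2 + 108·x + 72. Reducing coefficients mod 13: a · b ≡ x^2 + 4·x + 7. Now divide by f(x) = x^2 + 11 in F_13[x], eliminating the leading term at each step:
  leading term x^2: subtract (1)·f(x) = x^2 + 11, leaving 4·x + 9 (coefficients mod 13)
The degree is now < 2, so this is the remainder. Hence a · b ≡ 4·x + 9 in F_13[x]/(f).

Final answer: a · b ≡ 4·x + 9 (mod f(x))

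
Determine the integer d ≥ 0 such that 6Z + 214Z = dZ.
In the PID Z, (a, b) is generated by gcd(a, b). Compute gcd(214, 6) with the extended Euclidean algorithm, tracking rows (r, s, t) with s·214 + t·6 = r:
  row A: (214, 1, 0)   [1·214 + 0·6 = 214]
  row B: (6, 0, 1)   [0·214 + 1·6 = 6]
  214 = 35·6 + 4   → row C = row A − 35·row B = (4, 1, −35)   [check: 1·214 − 35·6 = 4]
  6 = 1·4 + 2   → row D = row B − 1·row C = (2, −1, 36)   [check: −1·214 + 36·6 = 2]
  4 = 2·2 + 0   → remainder 0, stop. gcd = 2 (last nonzero row D).
So gcd(6, 214) = 2, with Bézout identity −1·214 + 36·6 = 2. Containment (⊇): the Bézout identity exhibits 2 as an element of (6, 214), giving (2) ⊆ (6, 214). Containment (⊆): since 2 | 6 and 2 | 214 (6 = 2·3, 214 = 2·107), every Z-linear combination of 6 and 214 is divisible by 2, so (6, 214) ⊆ (2). Therefore (6, 214) = (2), d = 2.

Final answer: (6, 214) = (2); d = 2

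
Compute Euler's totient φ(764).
φ(764) = 380

φ is multiplicative, with φ(p^e) = p^e − p^(e−1). Factorise 764 = 2^2 · 191. Then
  φ(764) = (2^2 − 2^1) · (191 − 1) = 2 · 190 = 380.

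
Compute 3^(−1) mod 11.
3^(−1) ≡ 4 (mod 11)

Apply the extended Euclidean algorithm to (11, 3), tracking rows (r, s, t) with s·11 + t·3 = r. Each division r_prev = q·r_cur + r_new produces the new row as (previous row) − q·(current row):
  row A: (11, 1, 0)   [1·11 + 0·3 = 11]
  row B: (3, 0, 1)   [0·11 + 1·3 = 3]
  11 = 3·3 + 2   → row C = row A − 3·row B = (2, 1, −3)   [check: 1·11 − 3·3 = 2]
  3 = 1·2 + 1   → row D = row B − 1·row C = (1, −1, 4)   [check: −1·11 + 4·3 = 1]
  2 = 2·1 + 0   → remainder 0, stop. gcd = 1 (last nonzero row D).
The gcd is 1, so 3 is invertible mod 11. The last nonzero row gives −1·11 + 4·3 = 1, so t = 4. So 3^(−1) ≡ 4 (mod 11). Verify: 3 · 4 = 12 ≡ 1 (mod 11). ✓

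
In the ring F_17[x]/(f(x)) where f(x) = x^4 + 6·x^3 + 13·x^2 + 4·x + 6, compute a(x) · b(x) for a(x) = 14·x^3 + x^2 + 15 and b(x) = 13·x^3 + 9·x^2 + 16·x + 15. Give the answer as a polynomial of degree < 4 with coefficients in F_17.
a · b ≡ 7·x^3 + 6·x^2 + 16·x + 16 (mod f(x))

Multiply as integer polynomials: a · b = 182·x^6 + 139·x^5 + 233·x^4 + 421·x^3 + 150·x^2 + 240·x + 225. Reducing coefficients mod 17: a · b ≡ 12·x^6 + 3·x^5 + 12·x^4 + 13·x^3 + 14·x^2 + 2·x + 4. Now divide by f(x) = x^4 + 6·x^3 + 13·x^2 + 4·x + 6 in F_17[x], eliminating the leading term at each step:
  leading term 12·x^6: subtract (12·x^2)·f(x) = 12·x^6 + 4·x^5 + 3·x^4 + 14·x^3 + 4·x^2, leaving 16·x^5 + 9·x^4 + 16·x^3 + 10·x^2 + 2·x + 4 (coefficients mod 17)
  leading term 16·x^5: subtract (16·x)·f(x) = 16·x^5 + 11·x^4 + 4·x^3 + 13·x^2 + 11·x, leaving 15·x^4 + 12·x^3 + 14·x^2 + 8·x + 4 (coefficients mod 17)
  leading term 15·x^4: subtract (15)·f(x) = 15·x^4 + 5·x^3 + 8·x^2 + 9·x + 5, leaving 7·x^3 + 6·x^2 + 16·x + 16 (coefficients mod 17)
The degree is now < 4, so this is the remainder. Hence a · b ≡ 7·x^3 + 6·x^2 + 16·x + 16 in F_17[x]/(f).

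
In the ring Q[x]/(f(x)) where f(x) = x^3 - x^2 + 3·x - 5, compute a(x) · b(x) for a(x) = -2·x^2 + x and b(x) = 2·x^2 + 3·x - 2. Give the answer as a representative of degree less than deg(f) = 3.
a · b ≡ 11·x^2 + 2·x - 40 (mod f(x))

First multiply in Q[x] without reducing: a · b = -4·x^4 - 4·x^3 + 7·x^2 - 2·x. Now divide by f(x) = x^3 - x^2 + 3·x - 5, eliminating the leading term at each step:
  leading term -4·x^4: subtract (-4·x)·f(x) = -4·x^4 + 4·x^3 - 12·x^2 + 20·x, leaving -8·x^3 + 19·x^2 - 22·x
  leading term -8·x^3: subtract (-8)·f(x) = -8·x^3 + 8·x^2 - 24·x + 40, leaving 11·x^2 + 2·x - 40
The degree is now < 3, so this is the remainder. Hence a · b ≡ 11·x^2 + 2·x - 40 in Q[x]/(f).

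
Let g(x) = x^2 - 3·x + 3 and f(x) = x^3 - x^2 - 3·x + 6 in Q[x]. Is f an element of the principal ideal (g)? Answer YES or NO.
In Q[x] the ideal (g) consists of all multiples of g, so f ∈ (g) iff g | f, i.e. iff the remainder of f on division by g is 0. Divide f by g (g is monic, so eliminate the leading term of the running remainder at each step):
  leading term x^3: subtract (x)·g(x) = x^3 - 3·x^2 + 3·x, leaving 2·x^2 - 6·x + 6
  leading term 2·x^2: subtract (2)·g(x) = 2·x^2 - 6·x + 6, leaving 0
The remainder is 0, so f(x) = g(x) · h(x) with h(x) = x + 2. Hence g | f, i.e. f ∈ (g).

Final answer: YES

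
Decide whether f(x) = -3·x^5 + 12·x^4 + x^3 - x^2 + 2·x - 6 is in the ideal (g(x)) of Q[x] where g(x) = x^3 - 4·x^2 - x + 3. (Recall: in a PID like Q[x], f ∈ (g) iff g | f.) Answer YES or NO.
In Q[x] the ideal (g) consists of all multiples of g, so f ∈ (g) iff g | f, i.e. iff the remainder of f on division by g is 0. Divide f by g (g is monic, so eliminate the leading term of the running remainder at each step):
  leading term -3·x^5: subtract (-3·x^2)·g(x) = -3·x^5 + 12·x^4 + 3·x^3 - 9·x^2, leaving -2·x^3 + 8·x^2 + 2·x - 6
  leading term -2·x^3: subtract (-2)·g(x) = -2·x^3 + 8·x^2 + 2·x - 6, leaving 0
The remainder is 0, so f(x) = g(x) · h(x) with h(x) = -3·x^2 - 2. Hence g | f, i.e. f ∈ (g).

Final answer: YES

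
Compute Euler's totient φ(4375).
φ is multiplicative, with φ(p^e) = p^e − p^(e−1). Factorise 4375 = 5^4 · 7. Then
  φ(4375) = (5^4 − 5^3) · (7 − 1) = 500 · 6 = 3000.

Final answer: φ(4375) = 3000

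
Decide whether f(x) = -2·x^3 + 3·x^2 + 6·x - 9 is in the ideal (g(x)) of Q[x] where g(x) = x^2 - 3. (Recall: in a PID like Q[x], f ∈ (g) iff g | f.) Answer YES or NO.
In Q[x] the ideal (g) consists of all multiples of g, so f ∈ (g) iff g | f, i.e. iff the remainder of f on division by g is 0. Divide f by g (g is monic, so eliminate the leading term of the running remainder at each step):
  leading term -2·x^3: subtract (-2·x)·g(x) = -2·x^3 + 6·x, leaving 3·x^2 - 9
  leading term 3·x^2: subtract (3)·g(x) = 3·x^2 - 9, leaving 0
The remainder is 0, so f(x) = g(x) · h(x) with h(x) = 3 - 2·x. Hence g | f, i.e. f ∈ (g).

Final answer: YES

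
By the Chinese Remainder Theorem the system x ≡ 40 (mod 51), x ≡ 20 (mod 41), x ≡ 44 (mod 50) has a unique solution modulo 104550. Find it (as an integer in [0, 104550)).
x ≡ 33394 (mod 104550); the representative in [0, 104550) is 33394

The moduli 51, 41, 50 are pairwise coprime, so by the CRT there is a unique solution mod 51·41·50 = 104550.
Solve by successive substitution. Start with x ≡ 40 (mod 51).
  Combine with x ≡ 20 (mod 41): write x = 40 + 51·t and require 40 + 51·t ≡ 20 (mod 41), i.e. 51·t ≡ 20 − 40 ≡ 21 (mod 41). Since 51^(−1) ≡ 37 (mod 41) (51 ≡ 10 (mod 41)), t ≡ 37·21 ≡ 39 (mod 41). So x ≡ 40 + 51·39 = 2029 (mod 2091).
  Combine with x ≡ 44 (mod 50): write x = 2029 + 2091·t and require 2029 + 2091·t ≡ 44 (mod 50), i.e. 2091·t ≡ 44 − 2029 ≡ 15 (mod 50). Since 2091^(−1) ≡ 11 (mod 50) (2091 ≡ 41 (mod 50)), t ≡ 11·15 ≡ 15 (mod 50). So x ≡ 2029 + 2091·15 = 33394 (mod 104550).
Unique solution in [0, 104550): x = 33394.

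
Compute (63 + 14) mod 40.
37

Reduce the summands first: 63 ≡ 23 (mod 40), so 63 + 14 ≡ 23 + 14 (mod 40). 23 + 14 = 37; 37 = 0·40 + 37, so (63 + 14) mod 40 = 37.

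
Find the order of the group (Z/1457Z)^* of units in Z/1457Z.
|(Z/1457Z)^*| = 1380

(Z/1457Z)^* consists of the classes a with gcd(a, 1457) = 1, so its order is φ(1457). φ is multiplicative, with φ(p^e) = p^e − p^(e−1). Factorise 1457 = 31 · 47. Then
  φ(1457) = (31 − 1) · (47 − 1) = 30 · 46 = 1380.
Thus |(Z/1457Z)^*| = 1380.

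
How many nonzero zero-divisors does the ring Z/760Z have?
In Z/760Z each nonzero element is either a unit (gcd with 760 is 1) or a zero-divisor (gcd > 1). The number of units is φ(760): factorise 760 = 2^3 · 5 · 19, so φ(760) = (2^3 − 2^2) · (5 − 1) · (19 − 1) = 4 · 4 · 18 = 288. The nonzero elements number 760 − 1 = 759. Hence the nonzero zero-divisors number 759 − 288 = 471.

Final answer: Z/760Z has 471 nonzero zero-divisors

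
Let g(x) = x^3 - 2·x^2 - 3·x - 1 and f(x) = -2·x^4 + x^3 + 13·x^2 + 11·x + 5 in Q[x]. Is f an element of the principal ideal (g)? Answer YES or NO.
In Q[x] the ideal (g) consists of all multiples of g, so f ∈ (g) iff g | f, i.e. iff the remainder of f on division by g is 0. Divide f by g (g is monic, so eliminate the leading term of the running remainder at each step):
  leading term -2·x^4: subtract (-2·x)·g(x) = -2·x^4 + 4·x^3 + 6·x^2 + 2·x, leaving -3·x^3 + 7·x^2 + 9·x + 5
  leading term -3·x^3: subtract (-3)·g(x) = -3·x^3 + 6·x^2 + 9·x + 3, leaving x^2 + 2
The remainder r(x) = x^2 + 2 ≠ 0 (and deg r < deg g), so g ∤ f, i.e. f ∉ (g).

Final answer: NO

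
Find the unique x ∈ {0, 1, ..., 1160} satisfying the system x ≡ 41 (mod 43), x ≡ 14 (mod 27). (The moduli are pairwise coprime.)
The moduli 43, 27 are pairwise coprime, so by the CRT there is a unique solution mod 43·27 = 1161.
Solve by successive substitution. Start with x ≡ 41 (mod 43).
  Combine with x ≡ 14 (mod 27): write x = 41 + 43·t and require 41 + 43·t ≡ 14 (mod 27), i.e. 43·t ≡ 14 − 41 ≡ 0 (mod 27). Since 43^(−1) ≡ 22 (mod 27) (43 ≡ 16 (mod 27)), t ≡ 22·0 ≡ 0 (mod 27). So x ≡ 41 + 43·0 = 41 (mod 1161).
Unique solution in [0, 1161): x = 41.

Final answer: x ≡ 41 (mod 1161); the representative in [0, 1161) is 41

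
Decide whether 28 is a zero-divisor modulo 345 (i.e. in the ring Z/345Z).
NO

gcd(28, 345) = 1, so 28 is a unit in Z/345Z (it has a multiplicative inverse). A unit cannot be a zero-divisor: if 28·b ≡ 0 then multiplying both sides by 28^(−1) gives b ≡ 0. So 28 is not a zero-divisor.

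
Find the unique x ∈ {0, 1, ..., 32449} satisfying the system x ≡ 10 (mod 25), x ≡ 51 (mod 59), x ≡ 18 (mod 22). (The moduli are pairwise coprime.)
x ≡ 26660 (mod 32450); the representative in [0, 32450) is 26660

The moduli 25, 59, 22 are pairwise coprime, so by the CRT there is a unique solution mod 25·59·22 = 32450.
Solve by successive substitution. Start with x ≡ 10 (mod 25).
  Combine with x ≡ 51 (mod 59): write x = 10 + 25·t and require 10 + 25·t ≡ 51 (mod 59), i.e. 25·t ≡ 51 − 10 ≡ 41 (mod 59). Since 25^(−1) ≡ 26 (mod 59), t ≡ 26·41 ≡ 4 (mod 59). So x ≡ 10 + 25·4 = 110 (mod 1475).
  Combine with x ≡ 18 (mod 22): write x = 110 + 1475·t and require 110 + 1475·t ≡ 18 (mod 22), i.e. 1475·t ≡ 18 − 110 ≡ 18 (mod 22). Since 1475^(−1) ≡ 1 (mod 22) (1475 ≡ 1 (mod 22)), t ≡ 1·18 ≡ 18 (mod 22). So x ≡ 110 + 1475·18 = 26660 (mod 32450).
Unique solution in [0, 32450): x = 26660.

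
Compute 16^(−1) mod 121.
Apply the extended Euclidean algorithm to (121, 16), tracking rows (r, s, t) with s·121 + t·16 = r. Each division r_prev = q·r_cur + r_new produces the new row as (previous row) − q·(current row):
  row A: (121, 1, 0)   [1·121 + 0·16 = 121]
  row B: (16, 0, 1)   [0·121 + 1·16 = 16]
  121 = 7·16 + 9   → row C = row A − 7·row B = (9, 1, −7)   [check: 1·121 − 7·16 = 9]
  16 = 1·9 + 7   → row D = row B − 1·row C = (7, −1, 8)   [check: −1·121 + 8·16 = 7]
  9 = 1·7 + 2   → row E = row C − 1·row D = (2, 2, −15)   [check: 2·121 − 15·16 = 2]
  7 = 3·2 + 1   → row F = row D − 3·row E = (1, −7, 53)   [check: −7·121 + 53·16 = 1]
  2 = 2·1 + 0   → remainder 0, stop. gcd = 1 (last nonzero row F).
The gcd is 1, so 16 is invertible mod 121. The last nonzero row gives −7·121 + 53·16 = 1, so t = 53. So 16^(−1) ≡ 53 (mod 121). Verify: 16 · 53 = 848 ≡ 1 (mod 121). ✓

Final answer: 16^(−1) ≡ 53 (mod 121)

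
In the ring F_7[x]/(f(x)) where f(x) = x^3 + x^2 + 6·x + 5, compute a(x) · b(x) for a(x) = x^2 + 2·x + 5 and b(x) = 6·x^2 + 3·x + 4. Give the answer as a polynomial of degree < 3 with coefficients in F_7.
Multiply as integer polynomials: a · b = 6·x^4 + 15·x^3 + 40·x^2 + 23·x + 20. Reducing coefficients mod 7: a · b ≡ 6·x^4 + x^3 + 5·x^2 + 2·x + 6. Now divide by f(x) = x^3 + x^2 + 6·x + 5 in F_7[x], eliminating the leading term at each step:
  leading term 6·x^4: subtract (6·x)·f(x) = 6·x^4 + 6·x^3 + x^2 + 2·x, leaving 2·x^3 + 4·x^2 + 6 (coefficients mod 7)
  leading term 2·x^3: subtract (2)·f(x) = 2·x^3 + 2·x^2 + 5·x + 3, leaving 2·x^2 + 2·x + 3 (coefficients mod 7)
The degree is now < 3, so this is the remainder. Hence a · b ≡ 2·x^2 + 2·x + 3 in F_7[x]/(f).

Final answer: a · b ≡ 2·x^2 + 2·x + 3 (mod f(x))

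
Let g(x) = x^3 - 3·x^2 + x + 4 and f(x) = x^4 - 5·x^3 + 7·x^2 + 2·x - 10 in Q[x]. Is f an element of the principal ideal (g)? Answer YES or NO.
NO

In Q[x] the ideal (g) consists of all multiples of g, so f ∈ (g) iff g | f, i.e. iff the remainder of f on division by g is 0. Divide f by g (g is monic, so eliminate the leading term of the running remainder at each step):
  leading term x^4: subtract (x)·g(x) = x^4 - 3·x^3 + x^2 + 4·x, leaving -2·x^3 + 6·x^2 - 2·x - 10
  leading term -2·x^3: subtract (-2)·g(x) = -2·x^3 + 6·x^2 - 2·x - 8, leaving -2
The remainder r(x) = -2 ≠ 0 (and deg r < deg g), so g ∤ f, i.e. f ∉ (g).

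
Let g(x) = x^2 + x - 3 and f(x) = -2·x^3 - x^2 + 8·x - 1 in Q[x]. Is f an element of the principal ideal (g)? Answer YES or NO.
In Q[x] the ideal (g) consists of all multiples of g, so f ∈ (g) iff g | f, i.e. iff the remainder of f on division by g is 0. Divide f by g (g is monic, so eliminate the leading term of the running remainder at each step):
  leading term -2·x^3: subtract (-2·x)·g(x) = -2·x^3 - 2·x^2 + 6·x, leaving x^2 + 2·x - 1
  leading term x^2: subtract (1)·g(x) = x^2 + x - 3, leaving x + 2
The remainder r(x) = x + 2 ≠ 0 (and deg r < deg g), so g ∤ f, i.e. f ∉ (g).

Final answer: NO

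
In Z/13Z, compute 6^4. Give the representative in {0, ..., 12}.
9

Use repeated squaring. Binary(4) = 100. Walk through the bits of the exponent 4 left-to-right: at each bit after the leading one, square the running value, then multiply by 6 if the bit is 1 (always reducing mod 13):
  bit 1 = 1 (leading): start with 6.
  bit 2 = 0: square 6^2 = 36 ≡ 10 (mod 13).
  bit 3 = 0: square 10^2 = 100 ≡ 9 (mod 13).
Final value: 6^4 ≡ 9 (mod 13).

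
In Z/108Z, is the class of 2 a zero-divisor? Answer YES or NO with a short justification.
YES

gcd(2, 108) = 2 > 1, so 2 is not a unit in Z/108Z. In Z/nZ every nonzero non-unit is a zero-divisor: explicitly, take b = 108/gcd = 54 ≠ 0 (mod 108); then 2·54 = 108 = 1·108, i.e. 2·54 ≡ 0 (mod 108). So 2 is a zero-divisor.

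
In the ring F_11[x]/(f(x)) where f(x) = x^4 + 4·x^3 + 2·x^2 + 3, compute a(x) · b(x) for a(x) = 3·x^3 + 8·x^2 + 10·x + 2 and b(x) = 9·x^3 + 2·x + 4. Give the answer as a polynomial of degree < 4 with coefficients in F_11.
Multiply as integer polynomials: a · b = 27·x^6 + 72·x^5 + 96·x^4 + 46·x^3 + 52·x^2 + 44·x + 8. Reducing coefficients mod 11: a · b ≡ 5·x^6 + 6·x^5 + 8·x^4 + 2·x^3 + 8·x^2 + 8. Now divide by f(x) = x^4 + 4·x^3 + 2·x^2 + 3 in F_11[x], eliminating the leading term at each step:
  leading term 5·x^6: subtract (5·x^2)·f(x) = 5·x^6 + 9·x^5 + 10·x^4 + 4·x^2, leaving 8·x^5 + 9·x^4 + 2·x^3 + 4·x^2 + 8 (coefficients mod 11)
  leading term 8·x^5: subtract (8·x)·f(x) = 8·x^5 + 10·x^4 + 5·x^3 + 2·x, leaving 10·x^4 + 8·x^3 + 4·x^2 + 9·x + 8 (coefficients mod 11)
  leading term 10·x^4: subtract (10)·f(x) = 10·x^4 + 7·x^3 + 9·x^2 + 8, leaving x^3 + 6·x^2 + 9·x (coefficients mod 11)
The degree is now < 4, so this is the remainder. Hence a · b ≡ x^3 + 6·x^2 + 9·x in F_11[x]/(f).

Final answer: a · b ≡ x^3 + 6·x^2 + 9·x (mod f(x))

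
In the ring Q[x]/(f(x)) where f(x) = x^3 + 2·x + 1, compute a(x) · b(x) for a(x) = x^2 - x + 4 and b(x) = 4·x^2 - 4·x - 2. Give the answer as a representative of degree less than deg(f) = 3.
a · b ≡ 10·x^2 - 2·x (mod f(x))

First multiply in Q[x] without reducing: a · b = 4·x^4 - 8·x^3 + 18·x^2 - 14·x - 8. Now divide by f(x) = x^3 + 2·x + 1, eliminating the leading term at each step:
  leading term 4·x^4: subtract (4·x)·f(x) = 4·x^4 + 8·x^2 + 4·x, leaving -8·x^3 + 10·x^2 - 18·x - 8
  leading term -8·x^3: subtract (-8)·f(x) = -8·x^3 - 16·x - 8, leaving 10·x^2 - 2·x
The degree is now < 3, so this is the remainder. Hence a · b ≡ 10·x^2 - 2·x in Q[x]/(f).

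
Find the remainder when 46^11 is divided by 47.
Use repeated squaring. Binary(11) = 1011. Walk through the bits of the exponent 11 left-to-right: at each bit after the leading one, square the running value, then multiply by 46 if the bit is 1 (always reducing mod 47):
  bit 1 = 1 (leading): start with 46.
  bit 2 = 0: square 46^2 = 2116 ≡ 1 (mod 47).
  bit 3 = 1: square 1^2 = 1; bit is 1, so multiply 1·46 = 46 (mod 47).
  bit 4 = 1: square 46^2 = 2116 ≡ 1; bit is 1, so multiply 1·46 = 46 (mod 47).
Final value: 46^11 ≡ 46 (mod 47).

Final answer: 46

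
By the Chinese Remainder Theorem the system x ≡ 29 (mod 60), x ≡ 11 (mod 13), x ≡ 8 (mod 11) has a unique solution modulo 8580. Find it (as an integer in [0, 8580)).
The moduli 60, 13, 11 are pairwise coprime, so by the CRT there is a unique solution mod 60·13·11 = 8580.
Solve by successive substitution. Start with x ≡ 29 (mod 60).
  Combine with x ≡ 11 (mod 13): write x = 29 + 60·t and require 29 + 60·t ≡ 11 (mod 13), i.e. 60·t ≡ 11 − 29 ≡ 8 (mod 13). Since 60^(−1) ≡ 5 (mod 13) (60 ≡ 8 (mod 13)), t ≡ 5·8 ≡ 1 (mod 13). So x ≡ 29 + 60·1 = 89 (mod 780).
  Combine with x ≡ 8 (mod 11): write x = 89 + 780·t and require 89 + 780·t ≡ 8 (mod 11), i.e. 780·t ≡ 8 − 89 ≡ 7 (mod 11). Since 780^(−1) ≡ 10 (mod 11) (780 ≡ 10 (mod 11)), t ≡ 10·7 ≡ 4 (mod 11). So x ≡ 89 + 780·4 = 3209 (mod 8580).
Unique solution in [0, 8580): x = 3209.

Final answer: x ≡ 3209 (mod 8580); the representative in [0, 8580) is 3209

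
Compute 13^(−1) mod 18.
Apply the extended Euclidean algorithm to (18, 13), tracking rows (r, s, t) with s·18 + t·13 = r. Each division r_prev = q·r_cur + r_new produces the new row as (previous row) − q·(current row):
  row A: (18, 1, 0)   [1·18 + 0·13 = 18]
  row B: (13, 0, 1)   [0·18 + 1·13 = 13]
  18 = 1·13 + 5   → row C = row A − 1·row B = (5, 1, −1)   [check: 1·18 − 1·13 = 5]
  13 = 2·5 + 3   → row D = row B − 2·row C = (3, −2, 3)   [check: −2·18 + 3·13 = 3]
  5 = 1·3 + 2   → row E = row C − 1·row D = (2, 3, −4)   [check: 3·18 − 4·13 = 2]
  3 = 1·2 + 1   → row F = row D − 1·row E = (1, −5, 7)   [check: −5·18 + 7·13 = 1]
  2 = 2·1 + 0   → remainder 0, stop. gcd = 1 (last nonzero row F).
The gcd is 1, so 13 is invertible mod 18. The last nonzero row gives −5·18 + 7·13 = 1, so t = 7. So 13^(−1) ≡ 7 (mod 18). Verify: 13 · 7 = 91 ≡ 1 (mod 18). ✓

Final answer: 13^(−1) ≡ 7 (mod 18)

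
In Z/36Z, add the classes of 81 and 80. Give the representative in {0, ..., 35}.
17

Reduce the summands first: 81 ≡ 9, 80 ≡ 8 (mod 36), so 81 + 80 ≡ 9 + 8 (mod 36). 9 + 8 = 17; 17 = 0·36 + 17, so (81 + 80) mod 36 = 17.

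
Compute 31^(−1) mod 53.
Apply the extended Euclidean algorithm to (53, 31), tracking rows (r, s, t) with s·53 + t·31 = r. Each division r_prev = q·r_cur + r_new produces the new row as (previous row) − q·(current row):
  row A: (53, 1, 0)   [1·53 + 0·31 = 53]
  row B: (31, 0, 1)   [0·53 + 1·31 = 31]
  53 = 1·31 + 22   → row C = row A − 1·row B = (22, 1, −1)   [check: 1·53 − 1·31 = 22]
  31 = 1·22 + 9   → row D = row B − 1·row C = (9, −1, 2)   [check: −1·53 + 2·31 = 9]
  22 = 2·9 + 4   → row E = row C − 2·row D = (4, 3, −5)   [check: 3·53 − 5·31 = 4]
  9 = 2·4 + 1   → row F = row D − 2·row E = (1, −7, 12)   [check: −7·53 + 12·31 = 1]
  4 = 4·1 + 0   → remainder 0, stop. gcd = 1 (last nonzero row F).
The gcd is 1, so 31 is invertible mod 53. The last nonzero row gives −7·53 + 12·31 = 1, so t = 12. So 31^(−1) ≡ 12 (mod 53). Verify: 31 · 12 = 372 ≡ 1 (mod 53). ✓

Final answer: 31^(−1) ≡ 12 (mod 53)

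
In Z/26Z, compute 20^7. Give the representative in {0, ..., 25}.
Use repeated squaring. Binary(7) = 111. Walk through the bits of the exponent 7 left-to-right: at each bit after the leading one, square the running value, then multiply by 20 if the bit is 1 (always reducing mod 26):
  bit 1 = 1 (leading): start with 20.
  bit 2 = 1: square 20^2 = 400 ≡ 10; bit is 1, so multiply 10·20 = 200 ≡ 18 (mod 26).
  bit 3 = 1: square 18^2 = 324 ≡ 12; bit is 1, so multiply 12·20 = 240 ≡ 6 (mod 26).
Final value: 20^7 ≡ 6 (mod 26).

Final answer: 6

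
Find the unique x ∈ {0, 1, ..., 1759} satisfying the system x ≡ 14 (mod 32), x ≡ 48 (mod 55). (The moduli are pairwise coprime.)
The moduli 32, 55 are pairwise coprime, so by the CRT there is a unique solution mod 32·55 = 1760.
Solve by successive substitution. Start with x ≡ 14 (mod 32).
  Combine with x ≡ 48 (mod 55): write x = 14 + 32·t and require 14 + 32·t ≡ 48 (mod 55), i.e. 32·t ≡ 48 − 14 ≡ 34 (mod 55). Since 32^(−1) ≡ 43 (mod 55), t ≡ 43·34 ≡ 32 (mod 55). So x ≡ 14 + 32·32 = 1038 (mod 1760).
Unique solution in [0, 1760): x = 1038.

Final answer: x ≡ 1038 (mod 1760); the representative in [0, 1760) is 1038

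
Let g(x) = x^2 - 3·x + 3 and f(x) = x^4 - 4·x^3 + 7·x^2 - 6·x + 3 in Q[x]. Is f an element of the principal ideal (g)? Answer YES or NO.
YES

In Q[x] the ideal (g) consists of all multiples of g, so f ∈ (g) iff g | f, i.e. iff the remainder of f on division by g is 0. Divide f by g (g is monic, so eliminate the leading term of the running remainder at each step):
  leading term x^4: subtract (x^2)·g(x) = x^4 - 3·x^3 + 3·x^2, leaving -x^3 + 4·x^2 - 6·x + 3
  leading term -x^3: subtract (-x)·g(x) = -x^3 + 3·x^2 - 3·x, leaving x^2 - 3·x + 3
  leading term x^2: subtract (1)·g(x) = x^2 - 3·x + 3, leaving 0
The remainder is 0, so f(x) = g(x) · h(x) with h(x) = x^2 - x + 1. Hence g | f, i.e. f ∈ (g).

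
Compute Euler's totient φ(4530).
φ(4530) = 1200

φ is multiplicative, with φ(p^e) = p^e − p^(e−1). Factorise 4530 = 2 · 3 · 5 · 151. Then
  φ(4530) = (2 − 1) · (3 − 1) · (5 − 1) · (151 − 1) = 1 · 2 · 4 · 150 = 1200.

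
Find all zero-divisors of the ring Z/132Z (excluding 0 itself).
nonzero zero-divisors of Z/132Z = {2, 3, 4, 6, 8, 9, 10, 11, 12, 14, 15, 16, 18, 20, 21, 22, 24, 26, 27, 28, 30, 32, 33, 34, 36, 38, 39, 40, 42, 44, 45, 46, 48, 50, 51, 52, 54, 55, 56, 57, 58, 60, 62, 63, 64, 66, 68, 69, 70, 72, 74, 75, 76, 77, 78, 80, 81, 82, 84, 86, 87, 88, 90, 92, 93, 94, 96, 98, 99, 100, 102, 104, 105, 106, 108, 110, 111, 112, 114, 116, 117, 118, 120, 121, 122, 123, 124, 126, 128, 129, 130}

An element a ∈ Z/132Z (with a ≠ 0) is a zero-divisor iff gcd(a, 132) > 1 (because a is a unit precisely when gcd(a, n) = 1, and in Z/nZ every nonzero, non-unit element is a zero-divisor). Scan a = 1, ..., 131 and keep those with gcd(a, 132) > 1:
  gcd(2, 132) = 2, gcd(3, 132) = 3, gcd(4, 132) = 4, gcd(6, 132) = 6, gcd(8, 132) = 4, gcd(9, 132) = 3, gcd(10, 132) = 2, gcd(11, 132) = 11, gcd(12, 132) = 12, gcd(14, 132) = 2, gcd(15, 132) = 3, gcd(16, 132) = 4, gcd(18, 132) = 6, gcd(20, 132) = 4, gcd(21, 132) = 3, gcd(22, 132) = 22, gcd(24, 132) = 12, gcd(26, 132) = 2, gcd(27, 132) = 3, gcd(28, 132) = 4, gcd(30, 132) = 6, gcd(32, 132) = 4, gcd(33, 132) = 33, gcd(34, 132) = 2, gcd(36, 132) = 12, gcd(38, 132) = 2, gcd(39, 132) = 3, gcd(40, 132) = 4, gcd(42, 132) = 6, gcd(44, 132) = 44, gcd(45, 132) = 3, gcd(46, 132) = 2, gcd(48, 132) = 12, gcd(50, 132) = 2, gcd(51, 132) = 3, gcd(52, 132) = 4, gcd(54, 132) = 6, gcd(55, 132) = 11, gcd(56, 132) = 4, gcd(57, 132) = 3, gcd(58, 132) = 2, gcd(60, 132) = 12, gcd(62, 132) = 2, gcd(63, 132) = 3, gcd(64, 132) = 4, gcd(66, 132) = 66, gcd(68, 132) = 4, gcd(69, 132) = 3, gcd(70, 132) = 2, gcd(72, 132) = 12, gcd(74, 132) = 2, gcd(75, 132) = 3, gcd(76, 132) = 4, gcd(77, 132) = 11, gcd(78, 132) = 6, gcd(80, 132) = 4, gcd(81, 132) = 3, gcd(82, 132) = 2, gcd(84, 132) = 12, gcd(86, 132) = 2, gcd(87, 132) = 3, gcd(88, 132) = 44, gcd(90, 132) = 6, gcd(92, 132) = 4, gcd(93, 132) = 3, gcd(94, 132) = 2, gcd(96, 132) = 12, gcd(98, 132) = 2, gcd(99, 132) = 33, gcd(100, 132) = 4, gcd(102, 132) = 6, gcd(104, 132) = 4, gcd(105, 132) = 3, gcd(106, 132) = 2, gcd(108, 132) = 12, gcd(110, 132) = 22, gcd(111, 132) = 3, gcd(112, 132) = 4, gcd(114, 132) = 6, gcd(116, 132) = 4, gcd(117, 132) = 3, gcd(118, 132) = 2, gcd(120, 132) = 12, gcd(121, 132) = 11, gcd(122, 132) = 2, gcd(123, 132) = 3, gcd(124, 132) = 4, gcd(126, 132) = 6, gcd(128, 132) = 4, gcd(129, 132) = 3, gcd(130, 132) = 2.
All other a ∈ {1, ..., 131} have gcd(a, 132) = 1 and are units. So the nonzero zero-divisors are exactly the 91 values of a appearing in this scan.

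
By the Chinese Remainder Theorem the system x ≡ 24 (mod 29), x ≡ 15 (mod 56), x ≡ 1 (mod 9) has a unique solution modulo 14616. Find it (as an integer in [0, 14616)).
The moduli 29, 56, 9 are pairwise coprime, so by the CRT there is a unique solution mod 29·56·9 = 14616.
Solve by successive substitution. Start with x ≡ 24 (mod 29).
  Combine with x ≡ 15 (mod 56): write x = 24 + 29·t and require 24 + 29·t ≡ 15 (mod 56), i.e. 29·t ≡ 15 − 24 ≡ 47 (mod 56). Since 29^(−1) ≡ 29 (mod 56), t ≡ 29·47 ≡ 19 (mod 56). So x ≡ 24 + 29·19 = 575 (mod 1624).
  Combine with x ≡ 1 (mod 9): write x = 575 + 1624·t and require 575 + 1624·t ≡ 1 (mod 9), i.e. 1624·t ≡ 1 − 575 ≡ 2 (mod 9). Since 1624^(−1) ≡ 7 (mod 9) (1624 ≡ 4 (mod 9)), t ≡ 7·2 ≡ 5 (mod 9). So x ≡ 575 + 1624·5 = 8695 (mod 14616).
Unique solution in [0, 14616): x = 8695.

Final answer: x ≡ 8695 (mod 14616); the representative in [0, 14616) is 8695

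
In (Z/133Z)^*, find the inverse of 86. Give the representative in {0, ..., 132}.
86^(−1) ≡ 116 (mod 133)

Apply the extended Euclidean algorithm to (133, 86), tracking rows (r, s, t) with s·133 + t·86 = r. Each division r_prev = q·r_cur + r_new produces the new row as (previous row) − q·(current row):
  row A: (133, 1, 0)   [1·133 + 0·86 = 133]
  row B: (86, 0, 1)   [0·133 + 1·86 = 86]
  133 = 1·86 + 47   → row C = row A − 1·row B = (47, 1, −1)   [check: 1·133 − 1·86 = 47]
  86 = 1·47 + 39   → row D = row B − 1·row C = (39, −1, 2)   [check: −1·133 + 2·86 = 39]
  47 = 1·39 + 8   → row E = row C − 1·row D = (8, 2, −3)   [check: 2·133 − 3·86 = 8]
  39 = 4·8 + 7   → row F = row D − 4·row E = (7, −9, 14)   [check: −9·133 + 14·86 = 7]
  8 = 1·7 + 1   → row G = row E − 1·row F = (1, 11, −17)   [check: 11·133 − 17·86 = 1]
  7 = 7·1 + 0   → remainder 0, stop. gcd = 1 (last nonzero row G).
The gcd is 1, so 86 is invertible mod 133. The last nonzero row gives 11·133 − 17·86 = 1, so t = −17. So 86^(−1) ≡ −17 ≡ 116 (mod 133). Verify: 86 · 116 = 9976 ≡ 1 (mod 133). ✓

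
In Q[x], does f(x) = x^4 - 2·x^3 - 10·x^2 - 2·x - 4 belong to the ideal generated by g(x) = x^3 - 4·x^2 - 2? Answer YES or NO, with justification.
In Q[x] the ideal (g) consists of all multiples of g, so f ∈ (g) iff g | f, i.e. iff the remainder of f on division by g is 0. Divide f by g (g is monic, so eliminate the leading term of the running remainder at each step):
  leading term x^4: subtract (x)·g(x) = x^4 - 4·x^3 - 2·x, leaving 2·x^3 - 10·x^2 - 4
  leading term 2·x^3: subtract (2)·g(x) = 2·x^3 - 8·x^2 - 4, leaving -2·x^2
The remainder r(x) = -2·x^2 ≠ 0 (and deg r < deg g), so g ∤ f, i.e. f ∉ (g).

Final answer: NO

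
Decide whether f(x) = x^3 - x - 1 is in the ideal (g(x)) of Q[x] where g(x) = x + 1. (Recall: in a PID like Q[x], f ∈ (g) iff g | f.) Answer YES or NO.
NO

In Q[x] the ideal (g) consists of all multiples of g, so f ∈ (g) iff g | f, i.e. iff the remainder of f on division by g is 0. Divide f by g (g is monic, so eliminate the leading term of the running remainder at each step):
  leading term x^3: subtract (x^2)·g(x) = x^3 + x^2, leaving -x^2 - x - 1
  leading term -x^2: subtract (-x)·g(x) = -x^2 - x, leaving -1
The remainder r(x) = -1 ≠ 0 (and deg r < deg g), so g ∤ f, i.e. f ∉ (g).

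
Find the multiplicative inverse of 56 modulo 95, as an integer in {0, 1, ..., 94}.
Apply the extended Euclidean algorithm to (95, 56), tracking rows (r, s, t) with s·95 + t·56 = r. Each division r_prev = q·r_cur + r_new produces the new row as (previous row) − q·(current row):
  row A: (95, 1, 0)   [1·95 + 0·56 = 95]
  row B: (56, 0, 1)   [0·95 + 1·56 = 56]
  95 = 1·56 + 39   → row C = row A − 1·row B = (39, 1, −1)   [check: 1·95 − 1·56 = 39]
  56 = 1·39 + 17   → row D = row B − 1·row C = (17, −1, 2)   [check: −1·95 + 2·56 = 17]
  39 = 2·17 + 5   → row E = row C − 2·row D = (5, 3, −5)   [check: 3·95 − 5·56 = 5]
  17 = 3·5 + 2   → row F = row D − 3·row E = (2, −10, 17)   [check: −10·95 + 17·56 = 2]
  5 = 2·2 + 1   → row G = row E − 2·row F = (1, 23, −39)   [check: 23·95 − 39·56 = 1]
  2 = 2·1 + 0   → remainder 0, stop. gcd = 1 (last nonzero row G).
The gcd is 1, so 56 is invertible mod 95. The last nonzero row gives 23·95 − 39·56 = 1, so t = −39. So 56^(−1) ≡ −39 ≡ 56 (mod 95). Verify: 56 · 56 = 3136 ≡ 1 (mod 95). ✓

Final answer: 56^(−1) ≡ 56 (mod 95)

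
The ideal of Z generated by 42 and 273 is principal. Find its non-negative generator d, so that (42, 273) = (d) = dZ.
(42, 273) = (21); d = 21

In the PID Z, (a, b) is generated by gcd(a, b). Compute gcd(273, 42) with the extended Euclidean algorithm, tracking rows (r, s, t) with s·273 + t·42 = r:
  row A: (273, 1, 0)   [1·273 + 0·42 = 273]
  row B: (42, 0, 1)   [0·273 + 1·42 = 42]
  273 = 6·42 + 21   → row C = row A − 6·row B = (21, 1, −6)   [check: 1·273 − 6·42 = 21]
  42 = 2·21 + 0   → remainder 0, stop. gcd = 21 (last nonzero row C).
So gcd(42, 273) = 21, with Bézout identity 1·273 − 6·42 = 21. Containment (⊇): the Bézout identity exhibits 21 as an element of (42, 273), giving (21) ⊆ (42, 273). Containment (⊆): since 21 | 42 and 21 | 273 (42 = 21·2, 273 = 21·13), every Z-linear combination of 42 and 273 is divisible by 21, so (42, 273) ⊆ (21). Therefore (42, 273) = (21), d = 21.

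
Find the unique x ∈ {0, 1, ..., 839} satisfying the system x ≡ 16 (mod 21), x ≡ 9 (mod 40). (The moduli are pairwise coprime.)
The moduli 21, 40 are pairwise coprime, so by the CRT there is a unique solution mod 21·40 = 840.
Solve by successive substitution. Start with x ≡ 16 (mod 21).
  Combine with x ≡ 9 (mod 40): write x = 16 + 21·t and require 16 + 21·t ≡ 9 (mod 40), i.e. 21·t ≡ 9 − 16 ≡ 33 (mod 40). Since 21^(−1) ≡ 21 (mod 40), t ≡ 21·33 ≡ 13 (mod 40). So x ≡ 16 + 21·13 = 289 (mod 840).
Unique solution in [0, 840): x = 289.

Final answer: x ≡ 289 (mod 840); the representative in [0, 840) is 289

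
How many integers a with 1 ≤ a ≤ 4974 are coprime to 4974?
The number of a ∈ {1, ..., 4974} with gcd(a, 4974) = 1 is by definition Euler's totient φ(4974). φ is multiplicative, with φ(p^e) = p^e − p^(e−1). Factorise 4974 = 2 · 3 · 829. Then
  φ(4974) = (2 − 1) · (3 − 1) · (829 − 1) = 1 · 2 · 828 = 1656.
So there are 1656 such integers.

Final answer: 1656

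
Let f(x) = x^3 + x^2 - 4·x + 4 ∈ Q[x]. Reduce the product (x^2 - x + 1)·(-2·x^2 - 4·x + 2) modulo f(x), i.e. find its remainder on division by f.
First multiply in Q[x] without reducing: a · b = -2·x^4 - 2·x^3 + 4·x^2 - 6·x + 2. Now divide by f(x) = x^3 + x^2 - 4·x + 4, eliminating the leading term at each step:
  leading term -2·x^4: subtract (-2·x)·f(x) = -2·x^4 - 2·x^3 + 8·x^2 - 8·x, leaving -4·x^2 + 2·x + 2
The degree is now < 3, so this is the remainder. Hence a · b ≡ -4·x^2 + 2·x + 2 in Q[x]/(f).

Final answer: a · b ≡ -4·x^2 + 2·x + 2 (mod f(x))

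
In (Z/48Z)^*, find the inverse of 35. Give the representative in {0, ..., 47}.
Apply the extended Euclidean algorithm to (48, 35), tracking rows (r, s, t) with s·48 + t·35 = r. Each division r_prev = q·r_cur + r_new produces the new row as (previous row) − q·(current row):
  row A: (48, 1, 0)   [1·48 + 0·35 = 48]
  row B: (35, 0, 1)   [0·48 + 1·35 = 35]
  48 = 1·35 + 13   → row C = row A − 1·row B = (13, 1, −1)   [check: 1·48 − 1·35 = 13]
  35 = 2·13 + 9   → row D = row B − 2·row C = (9, −2, 3)   [check: −2·48 + 3·35 = 9]
  13 = 1·9 + 4   → row E = row C − 1·row D = (4, 3, −4)   [check: 3·48 − 4·35 = 4]
  9 = 2·4 + 1   → row F = row D − 2·row E = (1, −8, 11)   [check: −8·48 + 11·35 = 1]
  4 = 4·1 + 0   → remainder 0, stop. gcd = 1 (last nonzero row F).
The gcd is 1, so 35 is invertible mod 48. The last nonzero row gives −8·48 + 11·35 = 1, so t = 11. So 35^(−1) ≡ 11 (mod 48). Verify: 35 · 11 = 385 ≡ 1 (mod 48). ✓

Final answer: 35^(−1) ≡ 11 (mod 48)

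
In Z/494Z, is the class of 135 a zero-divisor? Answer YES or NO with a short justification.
NO

gcd(135, 494) = 1, so 135 is a unit in Z/494Z (it has a multiplicative inverse). A unit cannot be a zero-divisor: if 135·b ≡ 0 then multiplying both sides by 135^(−1) gives b ≡ 0. So 135 is not a zero-divisor.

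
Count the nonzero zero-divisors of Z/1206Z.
In Z/1206Z each nonzero element is either a unit (gcd with 1206 is 1) or a zero-divisor (gcd > 1). The number of units is φ(1206): factorise 1206 = 2 · 3^2 · 67, so φ(1206) = (2 − 1) · (3^2 − 3^1) · (67 − 1) = 1 · 6 · 66 = 396. The nonzero elements number 1206 − 1 = 1205. Hence the nonzero zero-divisors number 1205 − 396 = 809.

Final answer: Z/1206Z has 809 nonzero zero-divisors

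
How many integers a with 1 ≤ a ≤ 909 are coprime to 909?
600

The number of a ∈ {1, ..., 909} with gcd(a, 909) = 1 is by definition Euler's totient φ(909). φ is multiplicative, with φ(p^e) = p^e − p^(e−1). Factorise 909 = 3^2 · 101. Then
  φ(909) = (3^2 − 3^1) · (101 − 1) = 6 · 100 = 600.
So there are 600 such integers.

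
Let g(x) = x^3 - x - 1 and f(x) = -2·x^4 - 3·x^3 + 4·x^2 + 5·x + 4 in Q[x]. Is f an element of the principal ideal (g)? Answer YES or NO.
NO

In Q[x] the ideal (g) consists of all multiples of g, so f ∈ (g) iff g | f, i.e. iff the remainder of f on division by g is 0. Divide f by g (g is monic, so eliminate the leading term of the running remainder at each step):
  leading term -2·x^4: subtract (-2·x)·g(x) = -2·x^4 + 2·x^2 + 2·x, leaving -3·x^3 + 2·x^2 + 3·x + 4
  leading term -3·x^3: subtract (-3)·g(x) = -3·x^3 + 3·x + 3, leaving 2·x^2 + 1
The remainder r(x) = 2·x^2 + 1 ≠ 0 (and deg r < deg g), so g ∤ f, i.e. f ∉ (g).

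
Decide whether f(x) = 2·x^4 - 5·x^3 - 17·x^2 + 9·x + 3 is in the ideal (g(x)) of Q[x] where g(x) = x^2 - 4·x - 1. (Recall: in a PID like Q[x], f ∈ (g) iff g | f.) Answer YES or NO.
YES

In Q[x] the ideal (g) consists of all multiples of g, so f ∈ (g) iff g | f, i.e. iff the remainder of f on division by g is 0. Divide f by g (g is monic, so eliminate the leading term of the running remainder at each step):
  leading term 2·x^4: subtract (2·x^2)·g(x) = 2·x^4 - 8·x^3 - 2·x^2, leaving 3·x^3 - 15·x^2 + 9·x + 3
  leading term 3·x^3: subtract (3·x)·g(x) = 3·x^3 - 12·x^2 - 3·x, leaving -3·x^2 + 12·x + 3
  leading term -3·x^2: subtract (-3)·g(x) = -3·x^2 + 12·x + 3, leaving 0
The remainder is 0, so f(x) = g(x) · h(x) with h(x) = 2·x^2 + 3·x - 3. Hence g | f, i.e. f ∈ (g).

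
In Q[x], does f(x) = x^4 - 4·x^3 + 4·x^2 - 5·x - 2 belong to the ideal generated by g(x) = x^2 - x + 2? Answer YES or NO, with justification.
In Q[x] the ideal (g) consists of all multiples of g, so f ∈ (g) iff g | f, i.e. iff the remainder of f on division by g is 0. Divide f by g (g is monic, so eliminate the leading term of the running remainder at each step):
  leading term x^4: subtract (x^2)·g(x) = x^4 - x^3 + 2·x^2, leaving -3·x^3 + 2·x^2 - 5·x - 2
  leading term -3·x^3: subtract (-3·x)·g(x) = -3·x^3 + 3·x^2 - 6·x, leaving -x^2 + x - 2
  leading term -x^2: subtract (-1)·g(x) = -x^2 + x - 2, leaving 0
The remainder is 0, so f(x) = g(x) · h(x) with h(x) = x^2 - 3·x - 1. Hence g | f, i.e. f ∈ (g).

Final answer: YES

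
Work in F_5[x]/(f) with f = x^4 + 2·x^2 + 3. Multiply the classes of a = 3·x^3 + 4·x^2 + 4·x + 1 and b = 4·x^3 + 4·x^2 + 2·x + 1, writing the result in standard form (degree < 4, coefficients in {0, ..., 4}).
a · b ≡ 2·x^2 + 2·x + 4 (mod f(x))

Multiply as integer polynomials: a · b = 12·x^6 + 28·x^5 + 38·x^4 + 31·x^3 + 16·x^2 + 6·x + 1. Reducing coefficients mod 5: a · b ≡ 2·x^6 + 3·x^5 + 3·x^4 + x^3 + x^2 + x + 1. Now divide by f(x) = x^4 + 2·x^2 + 3 in F_5[x], eliminating the leading term at each step:
  leading term 2·x^6: subtract (2·x^2)·f(x) = 2·x^6 + 4·x^4 + x^2, leaving 3·x^5 + 4·x^4 + x^3 + x + 1 (coefficients mod 5)
  leading term 3·x^5: subtract (3·x)·f(x) = 3·x^5 + x^3 + 4·x, leaving 4·x^4 + 2·x + 1 (coefficients mod 5)
  leading term 4·x^4: subtract (4)·f(x) = 4·x^4 + 3·x^2 + 2, leaving 2·x^2 + 2·x + 4 (coefficients mod 5)
The degree is now < 4, so this is the remainder. Hence a · b ≡ 2·x^2 + 2·x + 4 in F_5[x]/(f).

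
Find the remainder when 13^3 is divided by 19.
12

Use repeated squaring. Binary(3) = 11. Walk through the bits of the exponent 3 left-to-right: at each bit after the leading one, square the running value, then multiply by 13 if the bit is 1 (always reducing mod 19):
  bit 1 = 1 (leading): start with 13.
  bit 2 = 1: square 13^2 = 169 ≡ 17; bit is 1, so multiply 17·13 = 221 ≡ 12 (mod 19).
Final value: 13^3 ≡ 12 (mod 19).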